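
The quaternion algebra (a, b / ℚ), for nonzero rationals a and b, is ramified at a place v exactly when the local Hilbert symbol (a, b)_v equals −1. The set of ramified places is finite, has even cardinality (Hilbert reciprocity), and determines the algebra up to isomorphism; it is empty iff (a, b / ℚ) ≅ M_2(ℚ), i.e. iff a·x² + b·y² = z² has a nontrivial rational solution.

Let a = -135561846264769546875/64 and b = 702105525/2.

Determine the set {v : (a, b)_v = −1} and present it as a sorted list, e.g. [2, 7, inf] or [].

[2, 11, 17, 41]

(a, b) ≡ (-11, 51578) mod (ℚ^×)²; places V = {2, 3, 5, 11, 17, 37, 41, ∞}.
(a,b)_37: α=2, u≡3; β=1, v≡21 (mod 37); (3|37)=+1, (21|37)=+1; sign (−1)^0·+1^1·+1^2 = +1.
(a,b)_17: α=2, u≡3; β=1, v≡16 (mod 17); (3|17)=-1, (16|17)=+1; sign (−1)^0·-1^1·+1^2 = -1.
(a,b)_2: α=-6, β=-1; u≡5, v≡5 (mod 8); ε(u)ε(v)=0·0, αω(v)=-6·1, βω(u)=-1·1; sum ≡ 1  ⇒  -1.
(a,b)_41: α=2, u≡6; β=1, v≡7 (mod 41); (6|41)=-1, (7|41)=-1; sign (−1)^0·-1^1·-1^2 = -1.
(a,b)_∞: sgn(-11)=−, sgn(51578)=+, so +1.
(a,b)_5: α=6, u≡1; β=2, v≡3 (mod 5); (1|5)=+1, (3|5)=-1; sign (−1)^0·+1^2·-1^6 = +1.
(a,b)_11: α=5, u≡8; β=2, v≡7 (mod 11); (8|11)=-1, (7|11)=-1; sign (−1)^0·-1^2·-1^5 = -1.
(a,b)_3: α=4, u≡1; β=2, v≡2 (mod 3); (1|3)=+1, (2|3)=-1; sign (−1)^0·+1^2·-1^4 = +1.
|Ram(-11, 51578)| = 4, even; anisotropic at {2, 11, 17, 41}.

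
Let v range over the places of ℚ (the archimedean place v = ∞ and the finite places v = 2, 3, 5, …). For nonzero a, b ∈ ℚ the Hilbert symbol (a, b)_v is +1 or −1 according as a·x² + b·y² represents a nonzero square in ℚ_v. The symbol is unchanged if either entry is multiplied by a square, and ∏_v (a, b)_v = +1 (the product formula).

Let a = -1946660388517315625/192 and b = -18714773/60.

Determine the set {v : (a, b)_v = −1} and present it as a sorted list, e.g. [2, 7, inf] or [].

[5, inf]

(a, b) ≡ (-19635, -1155) mod (ℚ^×)²; places V = {2, 3, 5, 7, 11, 17, 29, 31, ∞}.
(a,b)_3: α=-1, u≡1; β=-1, v≡2 (mod 3); (1|3)=+1, (2|3)=-1; sign (−1)^1·+1^-1·-1^-1 = +1.
(a,b)_11: α=3, u≡6; β=1, v≡1 (mod 11); (6|11)=-1, (1|11)=+1; sign (−1)^1·-1^1·+1^3 = +1.
(a,b)_29: α=0, u≡10; β=2, v≡24 (mod 29); (10|29)=-1, (24|29)=+1; sign (−1)^0·-1^2·+1^0 = +1.
(a,b)_31: α=2, u≡20; β=0, v≡21 (mod 31); (20|31)=+1, (21|31)=-1; sign (−1)^0·+1^0·-1^2 = +1.
(a,b)_5: α=5, u≡2; β=-1, v≡1 (mod 5); (2|5)=-1, (1|5)=+1; sign (−1)^0·-1^-1·+1^5 = -1.
(a,b)_7: α=3, u≡4; β=1, v≡5 (mod 7); (4|7)=+1, (5|7)=-1; sign (−1)^1·+1^1·-1^3 = +1.
(a,b)_∞: sgn(-19635)=−, sgn(-1155)=−, so -1.
(a,b)_17: α=5, u≡13; β=2, v≡9 (mod 17); (13|17)=+1, (9|17)=+1; sign (−1)^0·+1^2·+1^5 = +1.
(a,b)_2: α=-6, β=-2; u≡5, v≡5 (mod 8); ε(u)ε(v)=0·0, αω(v)=-6·1, βω(u)=-2·1; sum ≡ 0  ⇒  +1.
(-19635, -1155 / ℚ) ramifies at {5, ∞}: a division algebra.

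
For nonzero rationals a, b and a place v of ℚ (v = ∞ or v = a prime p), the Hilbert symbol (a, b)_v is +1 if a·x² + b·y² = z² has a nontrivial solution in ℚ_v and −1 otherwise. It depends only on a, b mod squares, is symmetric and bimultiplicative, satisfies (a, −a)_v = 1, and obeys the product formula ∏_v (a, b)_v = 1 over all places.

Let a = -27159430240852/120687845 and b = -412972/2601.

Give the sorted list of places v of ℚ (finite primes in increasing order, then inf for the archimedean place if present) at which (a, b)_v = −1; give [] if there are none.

[5, inf]

(a, b) ≡ (-65, -43) mod (ℚ^×)²; places V = {2, 3, 5, 7, 13, 17, 43, ∞}.
(a,b)_13: α=1, u≡6; β=0, v≡12 (mod 13); (6|13)=-1, (12|13)=+1; sign (−1)^0·-1^0·+1^1 = +1.
(a,b)_∞: sgn(-65)=−, sgn(-43)=−, so -1.
(a,b)_7: α=10, u≡5; β=4, v≡6 (mod 7); (5|7)=-1, (6|7)=-1; sign (−1)^0·-1^4·-1^10 = +1.
(a,b)_5: α=-1, u≡2; β=0, v≡3 (mod 5); (2|5)=-1, (3|5)=-1; sign (−1)^0·-1^0·-1^-1 = -1.
(a,b)_17: α=-6, u≡5; β=-2, v≡1 (mod 17); (5|17)=-1, (1|17)=+1; sign (−1)^0·-1^-2·+1^-6 = +1.
(a,b)_43: α=2, u≡21; β=1, v≡30 (mod 43); (21|43)=+1, (30|43)=-1; sign (−1)^0·+1^1·-1^2 = +1.
(a,b)_3: α=0, u≡1; β=-2, v≡2 (mod 3); (1|3)=+1, (2|3)=-1; sign (−1)^0·+1^-2·-1^0 = +1.
(a,b)_2: α=2, β=2; u≡7, v≡5 (mod 8); ε(u)ε(v)=1·0, αω(v)=2·1, βω(u)=2·0; sum ≡ 0  ⇒  +1.
(-65, -43 / ℚ) ramifies at {5, ∞}: a division algebra.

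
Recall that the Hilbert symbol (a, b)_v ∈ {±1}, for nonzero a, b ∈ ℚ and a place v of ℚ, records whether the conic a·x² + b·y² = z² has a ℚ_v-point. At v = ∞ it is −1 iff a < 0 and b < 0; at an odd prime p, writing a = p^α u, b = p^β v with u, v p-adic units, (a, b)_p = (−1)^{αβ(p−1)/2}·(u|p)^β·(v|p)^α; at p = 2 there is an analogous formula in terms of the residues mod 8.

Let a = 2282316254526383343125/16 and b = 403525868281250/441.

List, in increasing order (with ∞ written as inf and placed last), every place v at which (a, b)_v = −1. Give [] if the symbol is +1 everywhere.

[2, 13, 19, 23]

(a, b) ≡ (221, 4370) mod (ℚ^×)²; places V = {2, 3, 5, 7, 11, 13, 17, 19, 23, ∞}.
(a,b)_23: α=2, u≡22; β=1, v≡13 (mod 23); (22|23)=-1, (13|23)=+1; sign (−1)^0·-1^1·+1^2 = -1.
(a,b)_11: α=6, u≡3; β=2, v≡4 (mod 11); (3|11)=+1, (4|11)=+1; sign (−1)^0·+1^2·+1^6 = +1.
(a,b)_13: α=3, u≡4; β=2, v≡11 (mod 13); (4|13)=+1, (11|13)=-1; sign (−1)^0·+1^2·-1^3 = -1.
(a,b)_17: α=3, u≡4; β=2, v≡4 (mod 17); (4|17)=+1, (4|17)=+1; sign (−1)^0·+1^2·+1^3 = +1.
(a,b)_3: α=0, u≡2; β=-2, v≡2 (mod 3); (2|3)=-1, (2|3)=-1; sign (−1)^0·-1^-2·-1^0 = +1.
(a,b)_5: α=4, u≡4; β=7, v≡4 (mod 5); (4|5)=+1, (4|5)=+1; sign (−1)^0·+1^7·+1^4 = +1.
(a,b)_19: α=2, u≡2; β=1, v≡13 (mod 19); (2|19)=-1, (13|19)=-1; sign (−1)^0·-1^1·-1^2 = -1.
(a,b)_∞: sgn(221)=+, sgn(4370)=+, so +1.
(a,b)_2: α=-4, β=1; u≡5, v≡1 (mod 8); ε(u)ε(v)=0·0, αω(v)=-4·0, βω(u)=1·1; sum ≡ 1  ⇒  -1.
(a,b)_7: α=0, u≡2; β=-2, v≡4 (mod 7); (2|7)=+1, (4|7)=+1; sign (−1)^0·+1^-2·+1^0 = +1.
Ram(221, 4370) = {2, 13, 19, 23}; no ℚ_2-point on the conic.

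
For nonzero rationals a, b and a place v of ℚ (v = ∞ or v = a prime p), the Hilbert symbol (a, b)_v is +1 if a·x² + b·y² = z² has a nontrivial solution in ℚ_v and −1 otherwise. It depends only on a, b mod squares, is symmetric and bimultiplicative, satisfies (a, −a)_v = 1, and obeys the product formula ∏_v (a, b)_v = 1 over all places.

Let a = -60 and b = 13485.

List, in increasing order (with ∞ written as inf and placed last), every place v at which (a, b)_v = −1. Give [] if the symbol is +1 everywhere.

Mod squares: a ≡ -15, b ≡ 13485. Check v ∈ {∞, 2, 3, 5, 29, 31}.
v=3: a=3^1·(≡1), b=3^1·(≡1) mod 3; (1|3)=+1, (1|3)=+1; (−1)^{1·1·1}·(+1)^1·(+1)^1 = -1.
v=5: a=5^1·(≡3), b=5^1·(≡2) mod 5; (3|5)=-1, (2|5)=-1; (−1)^{1·1·2}·(-1)^1·(-1)^1 = +1.
v=∞: -15 < 0 and 13485 > 0  ⇒  (a,b)_∞ = +1.
v=31: a=31^0·(≡2), b=31^1·(≡1) mod 31; (2|31)=+1, (1|31)=+1; (−1)^{0·1·15}·(+1)^1·(+1)^0 = +1.
v=29: a=29^0·(≡27), b=29^1·(≡1) mod 29; (27|29)=-1, (1|29)=+1; (−1)^{0·1·14}·(-1)^1·(+1)^0 = -1.
v=2: v_2(a)=2, v_2(b)=0; units ≡ 1, 5 (mod 8); ε·ε+αω+βω = 0·0+2·1+0·0 ≡ 0  ⇒  (a,b)_2 = +1.
|Ram(-15, 13485)| = 2, even; anisotropic at {3, 29}.

[3, 29]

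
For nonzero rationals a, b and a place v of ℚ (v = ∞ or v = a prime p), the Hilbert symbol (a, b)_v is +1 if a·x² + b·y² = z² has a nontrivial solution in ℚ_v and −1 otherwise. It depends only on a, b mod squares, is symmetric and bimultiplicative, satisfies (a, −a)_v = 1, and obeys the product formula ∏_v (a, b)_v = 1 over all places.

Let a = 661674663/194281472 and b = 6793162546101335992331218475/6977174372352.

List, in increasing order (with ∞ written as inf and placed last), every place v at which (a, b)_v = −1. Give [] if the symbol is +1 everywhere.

(a, b) ≡ (1326, 22) mod (ℚ^×)²; places V = {2, 3, 5, 7, 11, 13, 17, 19, 37, 41, ∞}.
(a,b)_13: α=1, u≡6; β=4, v≡1 (mod 13); (6|13)=-1, (1|13)=+1; sign (−1)^0·-1^4·+1^1 = +1.
(a,b)_37: α=2, u≡20; β=6, v≡35 (mod 37); (20|37)=-1, (35|37)=-1; sign (−1)^0·-1^6·-1^2 = +1.
(a,b)_7: α=-2, u≡3; β=4, v≡4 (mod 7); (3|7)=-1, (4|7)=+1; sign (−1)^0·-1^4·+1^-2 = +1.
(a,b)_5: α=0, u≡4; β=2, v≡2 (mod 5); (4|5)=+1, (2|5)=-1; sign (−1)^0·+1^2·-1^0 = +1.
(a,b)_2: α=-15, β=-31; u≡7, v≡3 (mod 8); ε(u)ε(v)=1·1, αω(v)=-15·1, βω(u)=-31·0; sum ≡ 0  ⇒  +1.
(a,b)_3: α=7, u≡1; β=-2, v≡1 (mod 3); (1|3)=+1, (1|3)=+1; sign (−1)^0·+1^-2·+1^7 = +1.
(a,b)_11: α=-2, u≡2; β=1, v≡2 (mod 11); (2|11)=-1, (2|11)=-1; sign (−1)^0·-1^1·-1^-2 = -1.
(a,b)_∞: sgn(1326)=+, sgn(22)=+, so +1.
(a,b)_17: α=1, u≡11; β=4, v≡14 (mod 17); (11|17)=-1, (14|17)=-1; sign (−1)^0·-1^4·-1^1 = -1.
(a,b)_19: α=0, u≡2; β=-2, v≡14 (mod 19); (2|19)=-1, (14|19)=-1; sign (−1)^0·-1^-2·-1^0 = +1.
(a,b)_41: α=0, u≡7; β=2, v≡15 (mod 41); (7|41)=-1, (15|41)=-1; sign (−1)^0·-1^2·-1^0 = +1.
|Ram(1326, 22)| = 2, even; anisotropic at {11, 17}.

[11, 17]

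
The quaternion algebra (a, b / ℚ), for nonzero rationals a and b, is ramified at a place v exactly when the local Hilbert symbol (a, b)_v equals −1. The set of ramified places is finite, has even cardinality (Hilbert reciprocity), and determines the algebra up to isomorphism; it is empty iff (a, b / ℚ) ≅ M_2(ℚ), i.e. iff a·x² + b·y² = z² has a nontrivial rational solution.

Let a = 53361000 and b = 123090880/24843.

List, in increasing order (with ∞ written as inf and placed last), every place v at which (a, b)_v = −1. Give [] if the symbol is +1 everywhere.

(a, b) ≡ (10, 165) mod (ℚ^×)²; places V = {2, 3, 5, 7, 11, 13, 17, ∞}.
(a,b)_5: α=3, u≡3; β=1, v≡2 (mod 5); (3|5)=-1, (2|5)=-1; sign (−1)^0·-1^1·-1^3 = +1.
(a,b)_17: α=0, u≡6; β=2, v≡6 (mod 17); (6|17)=-1, (6|17)=-1; sign (−1)^0·-1^2·-1^0 = +1.
(a,b)_∞: sgn(10)=+, sgn(165)=+, so +1.
(a,b)_3: α=2, u≡1; β=-1, v≡1 (mod 3); (1|3)=+1, (1|3)=+1; sign (−1)^0·+1^-1·+1^2 = +1.
(a,b)_7: α=2, u≡3; β=-2, v≡1 (mod 7); (3|7)=-1, (1|7)=+1; sign (−1)^0·-1^-2·+1^2 = +1.
(a,b)_2: α=3, β=6; u≡5, v≡5 (mod 8); ε(u)ε(v)=0·0, αω(v)=3·1, βω(u)=6·1; sum ≡ 1  ⇒  -1.
(a,b)_13: α=0, u≡4; β=-2, v≡4 (mod 13); (4|13)=+1, (4|13)=+1; sign (−1)^0·+1^-2·+1^0 = +1.
(a,b)_11: α=2, u≡10; β=3, v≡5 (mod 11); (10|11)=-1, (5|11)=+1; sign (−1)^0·-1^3·+1^2 = -1.
|Ram(10, 165)| = 2, even; anisotropic at {2, 11}.

[2, 11]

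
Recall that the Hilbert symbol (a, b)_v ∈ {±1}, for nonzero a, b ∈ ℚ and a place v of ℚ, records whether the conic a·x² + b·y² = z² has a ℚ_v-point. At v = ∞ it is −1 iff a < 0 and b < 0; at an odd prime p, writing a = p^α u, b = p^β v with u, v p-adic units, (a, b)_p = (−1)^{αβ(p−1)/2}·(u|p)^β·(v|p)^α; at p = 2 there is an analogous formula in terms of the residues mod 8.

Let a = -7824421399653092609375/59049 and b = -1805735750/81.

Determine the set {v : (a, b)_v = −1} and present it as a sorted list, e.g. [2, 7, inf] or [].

Mod squares: a ≡ -23, b ≡ -1474070. Check v ∈ {∞, 2, 3, 5, 7, 11, 13, 17, 23, 29}.
v=11: a=11^2·(≡6), b=11^0·(≡7) mod 11; (6|11)=-1, (7|11)=-1; (−1)^{2·0·5}·(-1)^0·(-1)^2 = +1.
v=5: a=5^6·(≡2), b=5^3·(≡4) mod 5; (2|5)=-1, (4|5)=+1; (−1)^{6·3·2}·(-1)^3·(+1)^6 = -1.
v=2: v_2(a)=0, v_2(b)=1; units ≡ 1, 5 (mod 8); ε·ε+αω+βω = 0·0+0·1+1·0 ≡ 0  ⇒  (a,b)_2 = +1.
v=∞: -23 < 0 and -1474070 < 0  ⇒  (a,b)_∞ = -1.
v=13: a=13^4·(≡4), b=13^1·(≡9) mod 13; (4|13)=+1, (9|13)=+1; (−1)^{4·1·6}·(+1)^1·(+1)^4 = +1.
v=23: a=23^3·(≡7), b=23^1·(≡17) mod 23; (7|23)=-1, (17|23)=-1; (−1)^{3·1·11}·(-1)^1·(-1)^3 = -1.
v=3: a=3^-10·(≡1), b=3^-4·(≡1) mod 3; (1|3)=+1, (1|3)=+1; (−1)^{-10·-4·1}·(+1)^-4·(+1)^-10 = +1.
v=29: a=29^2·(≡24), b=29^1·(≡16) mod 29; (24|29)=+1, (16|29)=+1; (−1)^{2·1·14}·(+1)^1·(+1)^2 = +1.
v=7: a=7^2·(≡6), b=7^2·(≡4) mod 7; (6|7)=-1, (4|7)=+1; (−1)^{2·2·3}·(-1)^2·(+1)^2 = +1.
v=17: a=17^2·(≡11), b=17^1·(≡11) mod 17; (11|17)=-1, (11|17)=-1; (−1)^{2·1·8}·(-1)^1·(-1)^2 = -1.
(-23, -1474070 / ℚ) ramifies at {5, 17, 23, ∞}: a division algebra.

[5, 17, 23, inf]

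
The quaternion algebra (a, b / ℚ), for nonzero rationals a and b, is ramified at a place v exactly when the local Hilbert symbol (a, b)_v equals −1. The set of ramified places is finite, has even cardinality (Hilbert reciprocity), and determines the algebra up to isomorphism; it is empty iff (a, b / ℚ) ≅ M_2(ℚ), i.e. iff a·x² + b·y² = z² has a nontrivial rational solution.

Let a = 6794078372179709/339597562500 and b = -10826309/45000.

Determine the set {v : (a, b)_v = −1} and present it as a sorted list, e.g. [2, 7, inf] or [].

Mod squares: a ≡ 29, b ≡ -58. Check v ∈ {∞, 2, 3, 5, 7, 13, 29, 37, 41, 47}.
v=5: a=5^-6·(≡1), b=5^-4·(≡3) mod 5; (1|5)=+1, (3|5)=-1; (−1)^{-6·-4·2}·(+1)^-4·(-1)^-6 = +1.
v=7: a=7^-2·(≡2), b=7^0·(≡6) mod 7; (2|7)=+1, (6|7)=-1; (−1)^{-2·0·3}·(+1)^0·(-1)^-2 = +1.
v=37: a=37^-2·(≡2), b=37^0·(≡28) mod 37; (2|37)=-1, (28|37)=+1; (−1)^{-2·0·18}·(-1)^0·(+1)^-2 = +1.
v=3: a=3^-4·(≡2), b=3^-2·(≡2) mod 3; (2|3)=-1, (2|3)=-1; (−1)^{-4·-2·1}·(-1)^-2·(-1)^-4 = +1.
v=41: a=41^2·(≡22), b=41^0·(≡3) mod 41; (22|41)=-1, (3|41)=-1; (−1)^{2·0·20}·(-1)^0·(-1)^2 = +1.
v=13: a=13^4·(≡12), b=13^2·(≡6) mod 13; (12|13)=+1, (6|13)=-1; (−1)^{4·2·6}·(+1)^2·(-1)^4 = +1.
v=47: a=47^4·(≡46), b=47^2·(≡24) mod 47; (46|47)=-1, (24|47)=+1; (−1)^{4·2·23}·(-1)^2·(+1)^4 = +1.
v=2: v_2(a)=-2, v_2(b)=-3; units ≡ 5, 3 (mod 8); ε·ε+αω+βω = 0·1+-2·1+-3·1 ≡ 1  ⇒  (a,b)_2 = -1.
v=29: a=29^1·(≡4), b=29^1·(≡15) mod 29; (4|29)=+1, (15|29)=-1; (−1)^{1·1·14}·(+1)^1·(-1)^1 = -1.
v=∞: 29 > 0 and -58 < 0  ⇒  (a,b)_∞ = +1.
(29, -58 / ℚ) ramifies at {2, 29}: a division algebra.

[2, 29]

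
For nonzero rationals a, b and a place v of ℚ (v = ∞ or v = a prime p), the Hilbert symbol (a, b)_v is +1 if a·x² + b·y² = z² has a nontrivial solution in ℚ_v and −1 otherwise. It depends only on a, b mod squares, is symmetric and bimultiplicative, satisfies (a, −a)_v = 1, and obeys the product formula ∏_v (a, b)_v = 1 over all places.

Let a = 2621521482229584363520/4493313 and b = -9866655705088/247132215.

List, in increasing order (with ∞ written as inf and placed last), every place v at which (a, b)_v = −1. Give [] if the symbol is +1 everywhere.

(a, b) ≡ (4290, -6630) mod (ℚ^×)²; places V = {2, 3, 5, 7, 11, 13, 17, 23, 29, 41, ∞}.
(a,b)_5: α=1, u≡3; β=-1, v≡4 (mod 5); (3|5)=-1, (4|5)=+1; sign (−1)^0·-1^-1·+1^1 = -1.
(a,b)_7: α=2, u≡5; β=2, v≡6 (mod 7); (5|7)=-1, (6|7)=-1; sign (−1)^0·-1^2·-1^2 = +1.
(a,b)_29: α=2, u≡19; β=2, v≡21 (mod 29); (19|29)=-1, (21|29)=-1; sign (−1)^0·-1^2·-1^2 = +1.
(a,b)_∞: sgn(4290)=+, sgn(-6630)=−, so +1.
(a,b)_23: α=2, u≡1; β=2, v≡20 (mod 23); (1|23)=+1, (20|23)=-1; sign (−1)^0·+1^2·-1^2 = +1.
(a,b)_3: α=-5, u≡2; β=-5, v≡1 (mod 3); (2|3)=-1, (1|3)=+1; sign (−1)^1·-1^-5·+1^-5 = +1.
(a,b)_17: α=4, u≡7; β=1, v≡15 (mod 17); (7|17)=-1, (15|17)=+1; sign (−1)^0·-1^1·+1^4 = -1.
(a,b)_13: α=3, u≡11; β=1, v≡1 (mod 13); (11|13)=-1, (1|13)=+1; sign (−1)^0·-1^1·+1^3 = -1.
(a,b)_2: α=17, β=11; u≡1, v≡5 (mod 8); ε(u)ε(v)=0·0, αω(v)=17·1, βω(u)=11·0; sum ≡ 1  ⇒  -1.
(a,b)_11: α=-1, u≡4; β=-2, v≡5 (mod 11); (4|11)=+1, (5|11)=+1; sign (−1)^0·+1^-2·+1^-1 = +1.
(a,b)_41: α=-2, u≡3; β=-2, v≡13 (mod 41); (3|41)=-1, (13|41)=-1; sign (−1)^0·-1^-2·-1^-2 = +1.
|Ram(4290, -6630)| = 4, even; anisotropic at {2, 5, 13, 17}.

[2, 5, 13, 17]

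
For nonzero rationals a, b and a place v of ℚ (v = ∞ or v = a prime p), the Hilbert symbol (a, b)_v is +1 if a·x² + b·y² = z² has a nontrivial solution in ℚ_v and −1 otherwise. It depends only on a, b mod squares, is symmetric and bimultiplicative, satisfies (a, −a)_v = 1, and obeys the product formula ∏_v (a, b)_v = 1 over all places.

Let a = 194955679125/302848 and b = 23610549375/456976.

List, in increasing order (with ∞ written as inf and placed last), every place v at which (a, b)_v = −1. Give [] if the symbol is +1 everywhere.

Mod squares: a ≡ 24955, b ≡ 4991. Check v ∈ {∞, 2, 3, 5, 7, 13, 17, 23, 29, 31}.
v=31: a=31^1·(≡21), b=31^1·(≡30) mod 31; (21|31)=-1, (30|31)=-1; (−1)^{1·1·15}·(-1)^1·(-1)^1 = -1.
v=23: a=23^1·(≡8), b=23^1·(≡22) mod 23; (8|23)=+1, (22|23)=-1; (−1)^{1·1·11}·(+1)^1·(-1)^1 = +1.
v=13: a=13^-2·(≡7), b=13^-4·(≡12) mod 13; (7|13)=-1, (12|13)=+1; (−1)^{-2·-4·6}·(-1)^-4·(+1)^-2 = +1.
v=17: a=17^2·(≡1), b=17^0·(≡7) mod 17; (1|17)=+1, (7|17)=-1; (−1)^{2·0·8}·(+1)^0·(-1)^2 = +1.
v=7: a=7^-1·(≡1), b=7^1·(≡5) mod 7; (1|7)=+1, (5|7)=-1; (−1)^{-1·1·3}·(+1)^1·(-1)^-1 = +1.
v=5: a=5^3·(≡1), b=5^4·(≡4) mod 5; (1|5)=+1, (4|5)=+1; (−1)^{3·4·2}·(+1)^4·(+1)^3 = +1.
v=2: v_2(a)=-8, v_2(b)=-4; units ≡ 3, 7 (mod 8); ε·ε+αω+βω = 1·1+-8·0+-4·1 ≡ 1  ⇒  (a,b)_2 = -1.
v=3: a=3^2·(≡1), b=3^2·(≡2) mod 3; (1|3)=+1, (2|3)=-1; (−1)^{2·2·1}·(+1)^2·(-1)^2 = +1.
v=29: a=29^2·(≡15), b=29^2·(≡15) mod 29; (15|29)=-1, (15|29)=-1; (−1)^{2·2·14}·(-1)^2·(-1)^2 = +1.
v=∞: 24955 > 0 and 4991 > 0  ⇒  (a,b)_∞ = +1.
|Ram(24955, 4991)| = 2, even; anisotropic at {2, 31}.

[2, 31]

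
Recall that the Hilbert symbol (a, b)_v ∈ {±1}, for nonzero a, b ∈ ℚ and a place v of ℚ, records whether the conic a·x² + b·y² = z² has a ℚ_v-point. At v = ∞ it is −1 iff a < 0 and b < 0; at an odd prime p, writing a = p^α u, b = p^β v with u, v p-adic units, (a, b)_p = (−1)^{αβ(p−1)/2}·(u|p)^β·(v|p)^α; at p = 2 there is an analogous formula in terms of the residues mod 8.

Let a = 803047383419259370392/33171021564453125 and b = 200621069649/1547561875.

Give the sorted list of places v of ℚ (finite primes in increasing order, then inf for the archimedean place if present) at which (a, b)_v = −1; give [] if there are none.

Mod squares: a ≡ 510, b ≡ 19019. Check v ∈ {∞, 2, 3, 5, 7, 11, 13, 17, 19}.
v=2: v_2(a)=3, v_2(b)=0; units ≡ 7, 3 (mod 8); ε·ε+αω+βω = 1·1+3·1+0·0 ≡ 0  ⇒  (a,b)_2 = +1.
v=19: a=19^-8·(≡7), b=19^-5·(≡12) mod 19; (7|19)=+1, (12|19)=-1; (−1)^{-8·-5·9}·(+1)^-5·(-1)^-8 = +1.
v=∞: 510 > 0 and 19019 > 0  ⇒  (a,b)_∞ = +1.
v=7: a=7^2·(≡5), b=7^1·(≡1) mod 7; (5|7)=-1, (1|7)=+1; (−1)^{2·1·3}·(-1)^1·(+1)^2 = -1.
v=13: a=13^4·(≡10), b=13^3·(≡2) mod 13; (10|13)=+1, (2|13)=-1; (−1)^{4·3·6}·(+1)^3·(-1)^4 = +1.
v=11: a=11^8·(≡4), b=11^5·(≡2) mod 11; (4|11)=+1, (2|11)=-1; (−1)^{8·5·5}·(+1)^5·(-1)^8 = +1.
v=5: a=5^-9·(≡2), b=5^-4·(≡1) mod 5; (2|5)=-1, (1|5)=+1; (−1)^{-9·-4·2}·(-1)^-4·(+1)^-9 = +1.
v=3: a=3^9·(≡2), b=3^4·(≡2) mod 3; (2|3)=-1, (2|3)=-1; (−1)^{9·4·1}·(-1)^4·(-1)^9 = -1.
v=17: a=17^1·(≡13), b=17^0·(≡13) mod 17; (13|17)=+1, (13|17)=+1; (−1)^{1·0·8}·(+1)^0·(+1)^1 = +1.
|Ram(510, 19019)| = 2, even; anisotropic at {3, 7}.

[3, 7]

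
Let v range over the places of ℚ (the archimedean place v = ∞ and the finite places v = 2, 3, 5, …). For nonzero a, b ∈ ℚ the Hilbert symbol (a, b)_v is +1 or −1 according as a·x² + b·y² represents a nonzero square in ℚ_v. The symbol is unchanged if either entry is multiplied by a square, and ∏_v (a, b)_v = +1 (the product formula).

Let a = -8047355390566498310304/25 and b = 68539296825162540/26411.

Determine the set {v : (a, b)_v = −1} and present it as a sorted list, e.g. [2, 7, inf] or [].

[3, 11, 17, 23]

(a, b) ≡ (-25194, 1265) mod (ℚ^×)²; places V = {2, 3, 5, 7, 11, 13, 17, 19, 23, ∞}.
(a,b)_7: α=2, u≡5; β=-4, v≡5 (mod 7); (5|7)=-1, (5|7)=-1; sign (−1)^0·-1^-4·-1^2 = +1.
(a,b)_∞: sgn(-25194)=−, sgn(1265)=+, so +1.
(a,b)_19: α=5, u≡9; β=4, v≡6 (mod 19); (9|19)=+1, (6|19)=+1; sign (−1)^0·+1^4·+1^5 = +1.
(a,b)_17: α=3, u≡14; β=4, v≡3 (mod 17); (14|17)=-1, (3|17)=-1; sign (−1)^0·-1^4·-1^3 = -1.
(a,b)_2: α=5, β=2; u≡3, v≡1 (mod 8); ε(u)ε(v)=1·0, αω(v)=5·0, βω(u)=2·1; sum ≡ 0  ⇒  +1.
(a,b)_5: α=-2, u≡1; β=1, v≡3 (mod 5); (1|5)=+1, (3|5)=-1; sign (−1)^0·+1^1·-1^-2 = +1.
(a,b)_13: α=3, u≡1; β=2, v≡4 (mod 13); (1|13)=+1, (4|13)=+1; sign (−1)^0·+1^2·+1^3 = +1.
(a,b)_11: α=2, u≡6; β=-1, v≡1 (mod 11); (6|11)=-1, (1|11)=+1; sign (−1)^0·-1^-1·+1^2 = -1.
(a,b)_3: α=1, u≡2; β=4, v≡2 (mod 3); (2|3)=-1, (2|3)=-1; sign (−1)^0·-1^4·-1^1 = -1.
(a,b)_23: α=2, u≡11; β=1, v≡18 (mod 23); (11|23)=-1, (18|23)=+1; sign (−1)^0·-1^1·+1^2 = -1.
(-25194, 1265 / ℚ) ramifies at {3, 11, 17, 23}: a division algebra.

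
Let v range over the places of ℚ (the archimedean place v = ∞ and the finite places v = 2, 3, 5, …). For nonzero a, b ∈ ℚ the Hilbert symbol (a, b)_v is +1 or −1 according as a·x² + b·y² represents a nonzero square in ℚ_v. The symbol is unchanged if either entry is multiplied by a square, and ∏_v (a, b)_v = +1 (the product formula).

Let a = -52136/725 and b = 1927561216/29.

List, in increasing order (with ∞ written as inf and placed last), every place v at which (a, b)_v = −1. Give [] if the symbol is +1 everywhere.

[2, 19]

Mod squares: a ≡ -7714, b ≡ 29. Check v ∈ {∞, 2, 5, 7, 19, 29}.
v=∞: -7714 < 0 and 29 > 0  ⇒  (a,b)_∞ = +1.
v=29: a=29^-1·(≡13), b=29^-1·(≡4) mod 29; (13|29)=+1, (4|29)=+1; (−1)^{-1·-1·14}·(+1)^-1·(+1)^-1 = +1.
v=19: a=19^1·(≡10), b=19^0·(≡12) mod 19; (10|19)=-1, (12|19)=-1; (−1)^{1·0·9}·(-1)^0·(-1)^1 = -1.
v=5: a=5^-2·(≡1), b=5^0·(≡4) mod 5; (1|5)=+1, (4|5)=+1; (−1)^{-2·0·2}·(+1)^0·(+1)^-2 = +1.
v=7: a=7^3·(≡4), b=7^6·(≡4) mod 7; (4|7)=+1, (4|7)=+1; (−1)^{3·6·3}·(+1)^6·(+1)^3 = +1.
v=2: v_2(a)=3, v_2(b)=14; units ≡ 7, 5 (mod 8); ε·ε+αω+βω = 1·0+3·1+14·0 ≡ 1  ⇒  (a,b)_2 = -1.
(-7714, 29 / ℚ) ramifies at {2, 19}: a division algebra.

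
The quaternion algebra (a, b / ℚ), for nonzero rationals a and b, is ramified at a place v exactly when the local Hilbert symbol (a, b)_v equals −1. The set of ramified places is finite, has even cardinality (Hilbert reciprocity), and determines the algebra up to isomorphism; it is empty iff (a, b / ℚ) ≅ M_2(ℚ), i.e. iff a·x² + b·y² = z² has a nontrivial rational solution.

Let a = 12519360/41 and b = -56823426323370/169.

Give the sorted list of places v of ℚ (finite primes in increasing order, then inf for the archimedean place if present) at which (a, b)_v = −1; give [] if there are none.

[2, 3, 5, 23, 41, 47]

Mod squares: a ≡ 99015, b ≡ -8399370. Check v ∈ {∞, 2, 3, 5, 7, 13, 17, 23, 37, 41, 47}.
v=17: a=17^0·(≡12), b=17^4·(≡11) mod 17; (12|17)=-1, (11|17)=-1; (−1)^{0·4·8}·(-1)^4·(-1)^0 = +1.
v=37: a=37^0·(≡10), b=37^1·(≡14) mod 37; (10|37)=+1, (14|37)=-1; (−1)^{0·1·18}·(+1)^1·(-1)^0 = +1.
v=7: a=7^1·(≡6), b=7^1·(≡4) mod 7; (6|7)=-1, (4|7)=+1; (−1)^{1·1·3}·(-1)^1·(+1)^1 = +1.
v=13: a=13^0·(≡11), b=13^-2·(≡8) mod 13; (11|13)=-1, (8|13)=-1; (−1)^{0·-2·6}·(-1)^-2·(-1)^0 = +1.
v=2: v_2(a)=6, v_2(b)=1; units ≡ 7, 3 (mod 8); ε·ε+αω+βω = 1·1+6·1+1·0 ≡ 1  ⇒  (a,b)_2 = -1.
v=23: a=23^1·(≡18), b=23^1·(≡2) mod 23; (18|23)=+1, (2|23)=+1; (−1)^{1·1·11}·(+1)^1·(+1)^1 = -1.
v=41: a=41^-1·(≡10), b=41^0·(≡6) mod 41; (10|41)=+1, (6|41)=-1; (−1)^{-1·0·20}·(+1)^0·(-1)^-1 = -1.
v=∞: 99015 > 0 and -8399370 < 0  ⇒  (a,b)_∞ = +1.
v=5: a=5^1·(≡2), b=5^1·(≡4) mod 5; (2|5)=-1, (4|5)=+1; (−1)^{1·1·2}·(-1)^1·(+1)^1 = -1.
v=3: a=3^5·(≡2), b=3^5·(≡2) mod 3; (2|3)=-1, (2|3)=-1; (−1)^{5·5·1}·(-1)^5·(-1)^5 = -1.
v=47: a=47^0·(≡5), b=47^1·(≡35) mod 47; (5|47)=-1, (35|47)=-1; (−1)^{0·1·23}·(-1)^1·(-1)^0 = -1.
Ram(99015, -8399370) = {2, 3, 5, 23, 41, 47}; no ℚ_2-point on the conic.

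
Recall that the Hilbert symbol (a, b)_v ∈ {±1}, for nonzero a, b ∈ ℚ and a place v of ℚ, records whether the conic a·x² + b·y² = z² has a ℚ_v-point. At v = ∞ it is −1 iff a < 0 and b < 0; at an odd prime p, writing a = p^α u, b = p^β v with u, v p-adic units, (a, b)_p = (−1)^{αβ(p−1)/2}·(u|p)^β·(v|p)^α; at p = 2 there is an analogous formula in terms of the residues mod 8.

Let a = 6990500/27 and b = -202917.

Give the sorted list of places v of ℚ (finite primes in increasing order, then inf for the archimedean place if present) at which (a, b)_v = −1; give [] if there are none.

(a, b) ≡ (209715, -1677) mod (ℚ^×)²; places V = {2, 3, 5, 11, 13, 31, 41, 43, ∞}.
(a,b)_3: α=-3, u≡2; β=1, v≡2 (mod 3); (2|3)=-1, (2|3)=-1; sign (−1)^1·-1^1·-1^-3 = -1.
(a,b)_5: α=3, u≡2; β=0, v≡3 (mod 5); (2|5)=-1, (3|5)=-1; sign (−1)^0·-1^0·-1^3 = -1.
(a,b)_43: α=0, u≡6; β=1, v≡11 (mod 43); (6|43)=+1, (11|43)=+1; sign (−1)^0·+1^1·+1^0 = +1.
(a,b)_31: α=1, u≡14; β=0, v≡9 (mod 31); (14|31)=+1, (9|31)=+1; sign (−1)^0·+1^0·+1^1 = +1.
(a,b)_13: α=0, u≡10; β=1, v≡4 (mod 13); (10|13)=+1, (4|13)=+1; sign (−1)^0·+1^1·+1^0 = +1.
(a,b)_11: α=1, u≡6; β=2, v≡6 (mod 11); (6|11)=-1, (6|11)=-1; sign (−1)^0·-1^2·-1^1 = -1.
(a,b)_2: α=2, β=0; u≡3, v≡3 (mod 8); ε(u)ε(v)=1·1, αω(v)=2·1, βω(u)=0·1; sum ≡ 1  ⇒  -1.
(a,b)_∞: sgn(209715)=+, sgn(-1677)=−, so +1.
(a,b)_41: α=1, u≡16; β=0, v≡33 (mod 41); (16|41)=+1, (33|41)=+1; sign (−1)^0·+1^0·+1^1 = +1.
(209715, -1677 / ℚ) ramifies at {2, 3, 5, 11}: a division algebra.

[2, 3, 5, 11]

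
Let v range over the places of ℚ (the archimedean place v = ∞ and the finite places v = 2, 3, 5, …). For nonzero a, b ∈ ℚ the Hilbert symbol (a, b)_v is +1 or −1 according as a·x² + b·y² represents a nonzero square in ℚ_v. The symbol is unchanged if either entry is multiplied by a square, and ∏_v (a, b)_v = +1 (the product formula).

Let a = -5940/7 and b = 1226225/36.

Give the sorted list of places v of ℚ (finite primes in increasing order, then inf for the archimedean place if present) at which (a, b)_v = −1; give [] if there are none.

[3, 7, 11, 13]

Mod squares: a ≡ -1155, b ≡ 1001. Check v ∈ {∞, 2, 3, 5, 7, 11, 13}.
v=13: a=13^0·(≡2), b=13^1·(≡1) mod 13; (2|13)=-1, (1|13)=+1; (−1)^{0·1·6}·(-1)^1·(+1)^0 = -1.
v=2: v_2(a)=2, v_2(b)=-2; units ≡ 5, 1 (mod 8); ε·ε+αω+βω = 0·0+2·0+-2·1 ≡ 0  ⇒  (a,b)_2 = +1.
v=5: a=5^1·(≡1), b=5^2·(≡4) mod 5; (1|5)=+1, (4|5)=+1; (−1)^{1·2·2}·(+1)^2·(+1)^1 = +1.
v=11: a=11^1·(≡3), b=11^1·(≡4) mod 11; (3|11)=+1, (4|11)=+1; (−1)^{1·1·5}·(+1)^1·(+1)^1 = -1.
v=∞: -1155 < 0 and 1001 > 0  ⇒  (a,b)_∞ = +1.
v=3: a=3^3·(≡2), b=3^-2·(≡2) mod 3; (2|3)=-1, (2|3)=-1; (−1)^{3·-2·1}·(-1)^-2·(-1)^3 = -1.
v=7: a=7^-1·(≡3), b=7^3·(≡5) mod 7; (3|7)=-1, (5|7)=-1; (−1)^{-1·3·3}·(-1)^3·(-1)^-1 = -1.
Ram(-1155, 1001) = {3, 7, 11, 13}; no ℚ_3-point on the conic.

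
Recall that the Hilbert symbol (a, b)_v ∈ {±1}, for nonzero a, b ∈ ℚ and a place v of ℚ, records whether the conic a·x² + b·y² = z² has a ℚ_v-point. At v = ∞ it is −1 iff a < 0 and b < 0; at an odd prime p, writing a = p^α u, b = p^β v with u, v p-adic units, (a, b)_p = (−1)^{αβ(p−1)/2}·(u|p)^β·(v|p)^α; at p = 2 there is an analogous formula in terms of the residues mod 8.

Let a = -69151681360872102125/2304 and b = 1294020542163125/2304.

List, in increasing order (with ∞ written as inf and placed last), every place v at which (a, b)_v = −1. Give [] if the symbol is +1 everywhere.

Mod squares: a ≡ -790685, b ≡ 29. Check v ∈ {∞, 2, 3, 5, 7, 19, 29, 41}.
v=3: a=3^-2·(≡1), b=3^-2·(≡2) mod 3; (1|3)=+1, (2|3)=-1; (−1)^{-2·-2·1}·(+1)^-2·(-1)^-2 = +1.
v=7: a=7^9·(≡1), b=7^6·(≡1) mod 7; (1|7)=+1, (1|7)=+1; (−1)^{9·6·3}·(+1)^6·(+1)^9 = +1.
v=2: v_2(a)=-8, v_2(b)=-8; units ≡ 3, 5 (mod 8); ε·ε+αω+βω = 1·0+-8·1+-8·1 ≡ 0  ⇒  (a,b)_2 = +1.
v=∞: -790685 < 0 and 29 > 0  ⇒  (a,b)_∞ = +1.
v=41: a=41^3·(≡17), b=41^2·(≡22) mod 41; (17|41)=-1, (22|41)=-1; (−1)^{3·2·20}·(-1)^2·(-1)^3 = -1.
v=5: a=5^3·(≡2), b=5^4·(≡4) mod 5; (2|5)=-1, (4|5)=+1; (−1)^{3·4·2}·(-1)^4·(+1)^3 = +1.
v=29: a=29^1·(≡5), b=29^1·(≡6) mod 29; (5|29)=+1, (6|29)=+1; (−1)^{1·1·14}·(+1)^1·(+1)^1 = +1.
v=19: a=19^3·(≡14), b=19^2·(≡2) mod 19; (14|19)=-1, (2|19)=-1; (−1)^{3·2·9}·(-1)^2·(-1)^3 = -1.
|Ram(-790685, 29)| = 2, even; anisotropic at {19, 41}.

[19, 41]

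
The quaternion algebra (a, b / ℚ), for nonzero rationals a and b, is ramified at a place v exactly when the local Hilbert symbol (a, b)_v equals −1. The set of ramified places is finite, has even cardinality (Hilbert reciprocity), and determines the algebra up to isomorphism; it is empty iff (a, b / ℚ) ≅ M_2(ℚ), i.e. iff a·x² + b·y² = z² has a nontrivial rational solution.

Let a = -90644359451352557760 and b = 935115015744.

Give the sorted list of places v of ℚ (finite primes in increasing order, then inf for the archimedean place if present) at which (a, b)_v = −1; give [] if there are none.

[13, 17]

(a, b) ≡ (-33915, 1729) mod (ℚ^×)²; places V = {2, 3, 5, 7, 13, 17, 19, ∞}.
(a,b)_5: α=1, u≡3; β=0, v≡4 (mod 5); (3|5)=-1, (4|5)=+1; sign (−1)^0·-1^0·+1^1 = +1.
(a,b)_∞: sgn(-33915)=−, sgn(1729)=+, so +1.
(a,b)_2: α=6, β=6; u≡5, v≡1 (mod 8); ε(u)ε(v)=0·0, αω(v)=6·0, βω(u)=6·1; sum ≡ 0  ⇒  +1.
(a,b)_19: α=5, u≡6; β=3, v≡10 (mod 19); (6|19)=+1, (10|19)=-1; sign (−1)^1·+1^3·-1^5 = +1.
(a,b)_17: α=3, u≡10; β=2, v≡3 (mod 17); (10|17)=-1, (3|17)=-1; sign (−1)^0·-1^2·-1^3 = -1.
(a,b)_3: α=9, u≡2; β=4, v≡1 (mod 3); (2|3)=-1, (1|3)=+1; sign (−1)^0·-1^4·+1^9 = +1.
(a,b)_7: α=1, u≡6; β=1, v≡1 (mod 7); (6|7)=-1, (1|7)=+1; sign (−1)^1·-1^1·+1^1 = +1.
(a,b)_13: α=2, u≡8; β=1, v≡3 (mod 13); (8|13)=-1, (3|13)=+1; sign (−1)^0·-1^1·+1^2 = -1.
|Ram(-33915, 1729)| = 2, even; anisotropic at {13, 17}.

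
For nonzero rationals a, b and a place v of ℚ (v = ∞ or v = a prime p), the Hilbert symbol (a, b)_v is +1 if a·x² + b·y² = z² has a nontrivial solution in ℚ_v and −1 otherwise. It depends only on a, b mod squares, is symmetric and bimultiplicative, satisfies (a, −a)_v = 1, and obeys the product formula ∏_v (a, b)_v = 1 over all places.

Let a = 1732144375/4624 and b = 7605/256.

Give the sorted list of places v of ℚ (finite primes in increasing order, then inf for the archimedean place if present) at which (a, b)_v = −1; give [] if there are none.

[]

Mod squares: a ≡ 31, b ≡ 5. Check v ∈ {∞, 2, 3, 5, 13, 17, 23, 31}.
v=∞: 31 > 0 and 5 > 0  ⇒  (a,b)_∞ = +1.
v=3: a=3^0·(≡1), b=3^2·(≡2) mod 3; (1|3)=+1, (2|3)=-1; (−1)^{0·2·1}·(+1)^2·(-1)^0 = +1.
v=5: a=5^4·(≡4), b=5^1·(≡1) mod 5; (4|5)=+1, (1|5)=+1; (−1)^{4·1·2}·(+1)^1·(+1)^4 = +1.
v=17: a=17^-2·(≡7), b=17^0·(≡6) mod 17; (7|17)=-1, (6|17)=-1; (−1)^{-2·0·8}·(-1)^0·(-1)^-2 = +1.
v=23: a=23^2·(≡3), b=23^0·(≡5) mod 23; (3|23)=+1, (5|23)=-1; (−1)^{2·0·11}·(+1)^0·(-1)^2 = +1.
v=31: a=31^1·(≡28), b=31^0·(≡9) mod 31; (28|31)=+1, (9|31)=+1; (−1)^{1·0·15}·(+1)^0·(+1)^1 = +1.
v=13: a=13^2·(≡5), b=13^2·(≡5) mod 13; (5|13)=-1, (5|13)=-1; (−1)^{2·2·6}·(-1)^2·(-1)^2 = +1.
v=2: v_2(a)=-4, v_2(b)=-8; units ≡ 7, 5 (mod 8); ε·ε+αω+βω = 1·0+-4·1+-8·0 ≡ 0  ⇒  (a,b)_2 = +1.
Every local symbol is +1, so the conic 31·x² + 5·y² = z² has ℚ_v-points for all v and hence a ℚ-point; (a, b / ℚ) ≅ M_2(ℚ).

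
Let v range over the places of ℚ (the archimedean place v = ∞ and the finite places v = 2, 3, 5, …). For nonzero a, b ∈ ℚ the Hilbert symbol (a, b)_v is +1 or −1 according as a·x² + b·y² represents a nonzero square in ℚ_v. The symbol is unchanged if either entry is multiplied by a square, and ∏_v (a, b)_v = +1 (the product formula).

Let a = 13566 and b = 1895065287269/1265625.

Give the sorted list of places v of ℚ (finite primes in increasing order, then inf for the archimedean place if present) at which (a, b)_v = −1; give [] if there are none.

(a, b) ≡ (13566, 53909) mod (ℚ^×)²; places V = {2, 3, 5, 7, 11, 17, 19, 31, 37, 47, ∞}.
(a,b)_2: α=1, β=0; u≡7, v≡5 (mod 8); ε(u)ε(v)=1·0, αω(v)=1·1, βω(u)=0·0; sum ≡ 1  ⇒  -1.
(a,b)_17: α=1, u≡16; β=0, v≡13 (mod 17); (16|17)=+1, (13|17)=+1; sign (−1)^0·+1^0·+1^1 = +1.
(a,b)_7: α=1, u≡6; β=4, v≡2 (mod 7); (6|7)=-1, (2|7)=+1; sign (−1)^0·-1^4·+1^1 = +1.
(a,b)_3: α=1, u≡1; β=-4, v≡2 (mod 3); (1|3)=+1, (2|3)=-1; sign (−1)^0·+1^-4·-1^1 = -1.
(a,b)_19: α=1, u≡11; β=0, v≡17 (mod 19); (11|19)=+1, (17|19)=+1; sign (−1)^0·+1^0·+1^1 = +1.
(a,b)_31: α=0, u≡19; β=1, v≡15 (mod 31); (19|31)=+1, (15|31)=-1; sign (−1)^0·+1^1·-1^0 = +1.
(a,b)_47: α=0, u≡30; β=1, v≡46 (mod 47); (30|47)=-1, (46|47)=-1; sign (−1)^0·-1^1·-1^0 = -1.
(a,b)_11: α=0, u≡3; β=4, v≡3 (mod 11); (3|11)=+1, (3|11)=+1; sign (−1)^0·+1^4·+1^0 = +1.
(a,b)_∞: sgn(13566)=+, sgn(53909)=+, so +1.
(a,b)_5: α=0, u≡1; β=-6, v≡4 (mod 5); (1|5)=+1, (4|5)=+1; sign (−1)^0·+1^-6·+1^0 = +1.
(a,b)_37: α=0, u≡24; β=1, v≡8 (mod 37); (24|37)=-1, (8|37)=-1; sign (−1)^0·-1^1·-1^0 = -1.
|Ram(13566, 53909)| = 4, even; anisotropic at {2, 3, 37, 47}.

[2, 3, 37, 47]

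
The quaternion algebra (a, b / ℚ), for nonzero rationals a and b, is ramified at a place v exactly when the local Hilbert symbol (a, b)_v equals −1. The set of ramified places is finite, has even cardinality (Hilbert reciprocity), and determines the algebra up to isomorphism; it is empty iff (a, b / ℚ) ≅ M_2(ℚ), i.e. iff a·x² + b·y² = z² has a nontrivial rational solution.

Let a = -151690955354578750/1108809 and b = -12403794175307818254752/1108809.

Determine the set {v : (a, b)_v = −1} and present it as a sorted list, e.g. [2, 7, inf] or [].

[2, 11, 17, 19, 29, inf]

Mod squares: a ≡ -66526, b ≡ -262922. Check v ∈ {∞, 2, 3, 5, 11, 13, 17, 19, 29, 31, 37}.
v=5: a=5^4·(≡1), b=5^0·(≡2) mod 5; (1|5)=+1, (2|5)=-1; (−1)^{4·0·2}·(+1)^0·(-1)^4 = +1.
v=19: a=19^2·(≡15), b=19^3·(≡13) mod 19; (15|19)=-1, (13|19)=-1; (−1)^{2·3·9}·(-1)^3·(-1)^2 = -1.
v=11: a=11^2·(≡8), b=11^3·(≡9) mod 11; (8|11)=-1, (9|11)=+1; (−1)^{2·3·5}·(-1)^3·(+1)^2 = -1.
v=17: a=17^4·(≡7), b=17^5·(≡8) mod 17; (7|17)=-1, (8|17)=+1; (−1)^{4·5·8}·(-1)^5·(+1)^4 = -1.
v=3: a=3^-8·(≡2), b=3^-8·(≡1) mod 3; (2|3)=-1, (1|3)=+1; (−1)^{-8·-8·1}·(-1)^-8·(+1)^-8 = +1.
v=29: a=29^1·(≡27), b=29^2·(≡27) mod 29; (27|29)=-1, (27|29)=-1; (−1)^{1·2·14}·(-1)^2·(-1)^1 = -1.
v=2: v_2(a)=1, v_2(b)=5; units ≡ 1, 3 (mod 8); ε·ε+αω+βω = 0·1+1·1+5·0 ≡ 1  ⇒  (a,b)_2 = -1.
v=31: a=31^1·(≡6), b=31^2·(≡2) mod 31; (6|31)=-1, (2|31)=+1; (−1)^{1·2·15}·(-1)^2·(+1)^1 = +1.
v=37: a=37^1·(≡14), b=37^1·(≡13) mod 37; (14|37)=-1, (13|37)=-1; (−1)^{1·1·18}·(-1)^1·(-1)^1 = +1.
v=∞: -66526 < 0 and -262922 < 0  ⇒  (a,b)_∞ = -1.
v=13: a=13^-2·(≡8), b=13^-2·(≡10) mod 13; (8|13)=-1, (10|13)=+1; (−1)^{-2·-2·6}·(-1)^-2·(+1)^-2 = +1.
Ram(-66526, -262922) = {2, 11, 17, 19, 29, ∞}; no ℚ_2-point on the conic.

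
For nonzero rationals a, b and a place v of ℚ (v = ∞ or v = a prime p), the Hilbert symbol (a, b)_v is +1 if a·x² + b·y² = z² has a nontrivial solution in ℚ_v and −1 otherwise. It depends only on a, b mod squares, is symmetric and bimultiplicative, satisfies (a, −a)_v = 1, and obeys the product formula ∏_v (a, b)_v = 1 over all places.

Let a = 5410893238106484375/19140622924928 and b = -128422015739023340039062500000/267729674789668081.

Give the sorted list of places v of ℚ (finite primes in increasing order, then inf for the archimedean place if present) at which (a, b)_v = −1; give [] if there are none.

[5, 11]

(a, b) ≡ (30, -858) mod (ℚ^×)²; places V = {2, 3, 5, 11, 13, 17, 23, 43, ∞}.
(a,b)_11: α=0, u≡6; β=1, v≡2 (mod 11); (6|11)=-1, (2|11)=-1; sign (−1)^0·-1^1·-1^0 = -1.
(a,b)_∞: sgn(30)=+, sgn(-858)=−, so +1.
(a,b)_3: α=15, u≡1; β=23, v≡2 (mod 3); (1|3)=+1, (2|3)=-1; sign (−1)^1·+1^23·-1^15 = +1.
(a,b)_5: α=7, u≡1; β=14, v≡3 (mod 5); (1|5)=+1, (3|5)=-1; sign (−1)^0·+1^14·-1^7 = -1.
(a,b)_2: α=-7, β=5; u≡7, v≡3 (mod 8); ε(u)ε(v)=1·1, αω(v)=-7·1, βω(u)=5·0; sum ≡ 0  ⇒  +1.
(a,b)_17: α=-2, u≡16; β=2, v≡2 (mod 17); (16|17)=+1, (2|17)=+1; sign (−1)^0·+1^2·+1^-2 = +1.
(a,b)_13: α=6, u≡9; β=3, v≡9 (mod 13); (9|13)=+1, (9|13)=+1; sign (−1)^0·+1^3·+1^6 = +1.
(a,b)_23: α=-4, u≡17; β=-8, v≡16 (mod 23); (17|23)=-1, (16|23)=+1; sign (−1)^0·-1^-8·+1^-4 = +1.
(a,b)_43: α=-2, u≡30; β=-4, v≡22 (mod 43); (30|43)=-1, (22|43)=-1; sign (−1)^0·-1^-4·-1^-2 = +1.
(30, -858 / ℚ) ramifies at {5, 11}: a division algebra.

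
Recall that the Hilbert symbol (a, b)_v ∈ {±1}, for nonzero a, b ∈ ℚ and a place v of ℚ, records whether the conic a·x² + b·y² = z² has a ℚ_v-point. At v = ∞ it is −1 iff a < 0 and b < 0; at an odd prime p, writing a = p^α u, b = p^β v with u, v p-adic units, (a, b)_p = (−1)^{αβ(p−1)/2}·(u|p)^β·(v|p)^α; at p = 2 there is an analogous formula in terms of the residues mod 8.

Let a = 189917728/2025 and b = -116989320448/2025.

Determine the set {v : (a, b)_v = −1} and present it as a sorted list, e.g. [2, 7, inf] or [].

[2, 13]

(a, b) ≡ (2002, -13) mod (ℚ^×)²; places V = {2, 3, 5, 7, 11, 13, ∞}.
(a,b)_11: α=3, u≡7; β=4, v≡4 (mod 11); (7|11)=-1, (4|11)=+1; sign (−1)^0·-1^4·+1^3 = +1.
(a,b)_3: α=-4, u≡1; β=-4, v≡2 (mod 3); (1|3)=+1, (2|3)=-1; sign (−1)^0·+1^-4·-1^-4 = +1.
(a,b)_2: α=5, β=8; u≡1, v≡3 (mod 8); ε(u)ε(v)=0·1, αω(v)=5·1, βω(u)=8·0; sum ≡ 1  ⇒  -1.
(a,b)_5: α=-2, u≡3; β=-2, v≡2 (mod 5); (3|5)=-1, (2|5)=-1; sign (−1)^0·-1^-2·-1^-2 = +1.
(a,b)_13: α=1, u≡2; β=1, v≡3 (mod 13); (2|13)=-1, (3|13)=+1; sign (−1)^0·-1^1·+1^1 = -1.
(a,b)_∞: sgn(2002)=+, sgn(-13)=−, so +1.
(a,b)_7: α=3, u≡5; β=4, v≡1 (mod 7); (5|7)=-1, (1|7)=+1; sign (−1)^0·-1^4·+1^3 = +1.
Ram(2002, -13) = {2, 13}; no ℚ_2-point on the conic.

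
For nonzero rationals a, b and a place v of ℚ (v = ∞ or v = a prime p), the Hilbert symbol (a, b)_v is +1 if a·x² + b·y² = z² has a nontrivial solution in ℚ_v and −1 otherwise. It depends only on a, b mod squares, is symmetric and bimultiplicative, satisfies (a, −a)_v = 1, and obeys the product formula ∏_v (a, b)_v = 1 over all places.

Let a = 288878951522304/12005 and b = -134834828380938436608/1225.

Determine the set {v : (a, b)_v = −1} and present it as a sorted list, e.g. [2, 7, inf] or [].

Mod squares: a ≡ 6630, b ≡ -22. Check v ∈ {∞, 2, 3, 5, 7, 11, 13, 17}.
v=2: v_2(a)=13, v_2(b)=19; units ≡ 3, 5 (mod 8); ε·ε+αω+βω = 1·0+13·1+19·1 ≡ 0  ⇒  (a,b)_2 = +1.
v=3: a=3^3·(≡2), b=3^4·(≡2) mod 3; (2|3)=-1, (2|3)=-1; (−1)^{3·4·1}·(-1)^4·(-1)^3 = -1.
v=11: a=11^2·(≡10), b=11^3·(≡5) mod 11; (10|11)=-1, (5|11)=+1; (−1)^{2·3·5}·(-1)^3·(+1)^2 = -1.
v=7: a=7^-4·(≡2), b=7^-2·(≡6) mod 7; (2|7)=+1, (6|7)=-1; (−1)^{-4·-2·3}·(+1)^-2·(-1)^-4 = +1.
v=13: a=13^3·(≡3), b=13^4·(≡12) mod 13; (3|13)=+1, (12|13)=+1; (−1)^{3·4·6}·(+1)^4·(+1)^3 = +1.
v=∞: 6630 > 0 and -22 < 0  ⇒  (a,b)_∞ = +1.
v=17: a=17^3·(≡9), b=17^4·(≡7) mod 17; (9|17)=+1, (7|17)=-1; (−1)^{3·4·8}·(+1)^4·(-1)^3 = -1.
v=5: a=5^-1·(≡4), b=5^-2·(≡3) mod 5; (4|5)=+1, (3|5)=-1; (−1)^{-1·-2·2}·(+1)^-2·(-1)^-1 = -1.
(6630, -22 / ℚ) ramifies at {3, 5, 11, 17}: a division algebra.

[3, 5, 11, 17]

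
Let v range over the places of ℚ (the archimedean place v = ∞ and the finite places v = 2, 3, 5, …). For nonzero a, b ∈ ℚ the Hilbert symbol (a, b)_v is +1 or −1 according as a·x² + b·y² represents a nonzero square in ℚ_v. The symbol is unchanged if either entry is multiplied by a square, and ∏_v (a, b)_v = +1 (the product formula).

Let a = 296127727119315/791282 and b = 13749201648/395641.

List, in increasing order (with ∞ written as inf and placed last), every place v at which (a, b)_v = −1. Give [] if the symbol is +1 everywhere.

[2, 5, 7, 13, 19, 41]

Mod squares: a ≡ 16304470, b ≡ 39767. Check v ∈ {∞, 2, 3, 5, 7, 13, 17, 19, 23, 37, 41}.
v=2: v_2(a)=-1, v_2(b)=4; units ≡ 3, 7 (mod 8); ε·ε+αω+βω = 1·1+-1·0+4·1 ≡ 1  ⇒  (a,b)_2 = -1.
v=3: a=3^2·(≡1), b=3^2·(≡2) mod 3; (1|3)=+1, (2|3)=-1; (−1)^{2·2·1}·(+1)^2·(-1)^2 = +1.
v=13: a=13^1·(≡7), b=13^1·(≡3) mod 13; (7|13)=-1, (3|13)=+1; (−1)^{1·1·6}·(-1)^1·(+1)^1 = -1.
v=23: a=23^1·(≡10), b=23^1·(≡12) mod 23; (10|23)=-1, (12|23)=+1; (−1)^{1·1·11}·(-1)^1·(+1)^1 = +1.
v=37: a=37^-2·(≡19), b=37^-2·(≡13) mod 37; (19|37)=-1, (13|37)=-1; (−1)^{-2·-2·18}·(-1)^-2·(-1)^-2 = +1.
v=41: a=41^3·(≡29), b=41^0·(≡38) mod 41; (29|41)=-1, (38|41)=-1; (−1)^{3·0·20}·(-1)^0·(-1)^3 = -1.
v=17: a=17^-2·(≡1), b=17^-2·(≡1) mod 17; (1|17)=+1, (1|17)=+1; (−1)^{-2·-2·8}·(+1)^-2·(+1)^-2 = +1.
v=19: a=19^1·(≡14), b=19^1·(≡15) mod 19; (14|19)=-1, (15|19)=-1; (−1)^{1·1·9}·(-1)^1·(-1)^1 = -1.
v=7: a=7^5·(≡1), b=7^5·(≡2) mod 7; (1|7)=+1, (2|7)=+1; (−1)^{5·5·3}·(+1)^5·(+1)^5 = -1.
v=∞: 16304470 > 0 and 39767 > 0  ⇒  (a,b)_∞ = +1.
v=5: a=5^1·(≡4), b=5^0·(≡3) mod 5; (4|5)=+1, (3|5)=-1; (−1)^{1·0·2}·(+1)^0·(-1)^1 = -1.
Ram(16304470, 39767) = {2, 5, 7, 13, 19, 41}; no ℚ_2-point on the conic.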